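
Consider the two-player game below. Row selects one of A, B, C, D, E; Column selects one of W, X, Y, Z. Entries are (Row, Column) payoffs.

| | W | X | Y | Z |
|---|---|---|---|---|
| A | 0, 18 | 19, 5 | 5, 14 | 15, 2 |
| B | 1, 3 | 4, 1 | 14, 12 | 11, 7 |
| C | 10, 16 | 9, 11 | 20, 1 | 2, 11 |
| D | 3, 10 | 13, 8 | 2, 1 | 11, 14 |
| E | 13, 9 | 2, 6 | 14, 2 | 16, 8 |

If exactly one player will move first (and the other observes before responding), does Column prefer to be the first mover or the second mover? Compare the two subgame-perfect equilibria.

second

If Row leads: Column's best replies are A→W, B→Y, C→W, D→Z, E→W; Row's induced payoffs 0, 14, 10, 11, 13; outcome (B, Y), payoffs (14, 12).
If Column leads: Row's best replies are W→E, X→A, Y→C, Z→E; Column's induced payoffs 9, 5, 1, 8; outcome (E, W), payoffs (13, 9).
Column gets 9 moving first and 12 moving second, so Column prefers to move second.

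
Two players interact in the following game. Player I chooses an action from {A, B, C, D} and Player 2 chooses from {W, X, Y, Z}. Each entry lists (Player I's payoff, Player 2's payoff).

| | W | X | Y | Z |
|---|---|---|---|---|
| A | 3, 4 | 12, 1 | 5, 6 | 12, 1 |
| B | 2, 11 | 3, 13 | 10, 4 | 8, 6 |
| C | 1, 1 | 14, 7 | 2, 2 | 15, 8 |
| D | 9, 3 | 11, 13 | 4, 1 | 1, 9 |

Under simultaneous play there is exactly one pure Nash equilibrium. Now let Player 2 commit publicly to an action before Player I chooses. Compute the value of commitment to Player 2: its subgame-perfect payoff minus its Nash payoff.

Player I best-responds to each possible Player 2 move:
- W → Player I plays D (best of 3, 2, 1, 9); Player 2 gets 3.
- X → Player I plays C (best of 12, 3, 14, 11); Player 2 gets 7.
- Y → Player I plays B (best of 5, 10, 2, 4); Player 2 gets 4.
- Z → Player I plays C (best of 12, 8, 15, 1); Player 2 gets 8.
Maximizing over 3, 7, 4, 8, Player 2 chooses Z. Subgame-perfect outcome: (C, Z) with payoffs (15, 8).
Now find the simultaneous Nash equilibrium.
Player I's best replies: W→D; X→C; Y→B; Z→C.
Player 2's best replies: A→Y; B→X; C→Z; D→X.
Only (C, Z) has each player best-responding; Nash payoffs (15, 8).
Player 2's commitment gain: 8 − 8 = 0.

0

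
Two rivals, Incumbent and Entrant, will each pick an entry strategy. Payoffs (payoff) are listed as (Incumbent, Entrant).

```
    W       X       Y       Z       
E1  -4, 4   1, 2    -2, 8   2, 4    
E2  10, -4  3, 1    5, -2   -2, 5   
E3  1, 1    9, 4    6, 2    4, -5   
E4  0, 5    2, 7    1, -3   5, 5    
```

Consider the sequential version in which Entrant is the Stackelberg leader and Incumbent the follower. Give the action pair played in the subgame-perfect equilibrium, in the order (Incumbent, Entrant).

(E4, Z)

Solve by backward induction (Entrant leads).
- W: BR = E2, leader payoff -4.
- X: BR = E3, leader payoff 4.
- Y: BR = E3, leader payoff 2.
- Z: BR = E4, leader payoff 5.
Entrant's induced payoffs are -4, 4, 2, 5, so Entrant commits to Z. Subgame-perfect outcome: (E4, Z) with payoffs (5, 5).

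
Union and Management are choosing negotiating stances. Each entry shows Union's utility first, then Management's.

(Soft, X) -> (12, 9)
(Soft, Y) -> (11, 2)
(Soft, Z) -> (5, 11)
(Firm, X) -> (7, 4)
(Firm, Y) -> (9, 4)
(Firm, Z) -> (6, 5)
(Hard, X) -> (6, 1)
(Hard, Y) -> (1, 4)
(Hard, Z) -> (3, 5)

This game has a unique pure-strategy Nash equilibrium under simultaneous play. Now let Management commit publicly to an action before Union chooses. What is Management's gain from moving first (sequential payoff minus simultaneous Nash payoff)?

4

Backward induction with Management moving first.
- X: Union compares 12, 7, 6 and picks Soft; Management would get 9.
- Y: Union compares 11, 9, 1 and picks Soft; Management would get 2.
- Z: Union compares 5, 6, 3 and picks Firm; Management would get 5.
Among 9, 2, 5, the best is 9 at X. Subgame-perfect outcome: (Soft, X) with payoffs (12, 9).
For the simultaneous game, intersect best replies.
Union's best replies: X→Soft; Y→Soft; Z→Firm.
Management's best replies: Soft→Z; Firm→Z; Hard→Z.
Only (Firm, Z) has each player best-responding; Nash payoffs (6, 5).
Management's commitment gain: 9 − 5 = 4.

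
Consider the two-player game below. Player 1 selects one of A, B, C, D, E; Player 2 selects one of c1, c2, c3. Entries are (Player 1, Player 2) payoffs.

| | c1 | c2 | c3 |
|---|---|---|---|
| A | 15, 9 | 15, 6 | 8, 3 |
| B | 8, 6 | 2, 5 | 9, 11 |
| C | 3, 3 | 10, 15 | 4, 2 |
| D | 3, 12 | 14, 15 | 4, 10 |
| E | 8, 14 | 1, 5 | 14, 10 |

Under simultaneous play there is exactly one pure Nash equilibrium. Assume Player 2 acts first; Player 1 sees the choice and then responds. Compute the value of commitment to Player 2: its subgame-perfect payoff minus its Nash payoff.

Solve by backward induction (Player 2 leads).
- c1 → Player 1 plays A (best of 15, 8, 3, 3, 8); Player 2 gets 9.
- c2 → Player 1 plays A (best of 15, 2, 10, 14, 1); Player 2 gets 6.
- c3 → Player 1 plays E (best of 8, 9, 4, 4, 14); Player 2 gets 10.
Among 9, 6, 10, the best is 10 at c3. Subgame-perfect outcome: (E, c3) with payoffs (14, 10).
For the simultaneous game, intersect best replies.
Player 1's best replies: c1→A; c2→A; c3→E.
Player 2's best replies: A→c1; B→c3; C→c2; D→c2; E→c1.
Only (A, c1) has each player best-responding; Nash payoffs (15, 9).
Player 2's commitment gain: 10 − 9 = 1.

1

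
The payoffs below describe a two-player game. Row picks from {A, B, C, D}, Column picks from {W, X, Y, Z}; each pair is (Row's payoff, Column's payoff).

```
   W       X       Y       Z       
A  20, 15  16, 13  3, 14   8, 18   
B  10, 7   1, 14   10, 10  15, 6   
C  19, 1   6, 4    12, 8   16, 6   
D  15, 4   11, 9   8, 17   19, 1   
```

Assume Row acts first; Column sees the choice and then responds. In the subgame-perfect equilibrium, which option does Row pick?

Backward induction with Row moving first.
- A → Column plays Z (best of 15, 13, 14, 18); Row gets 8.
- B → Column plays X (best of 7, 14, 10, 6); Row gets 1.
- C → Column plays Y (best of 1, 4, 8, 6); Row gets 12.
- D → Column plays Y (best of 4, 9, 17, 1); Row gets 8.
Among 8, 1, 12, 8, the best is 12 at C. Subgame-perfect outcome: (C, Y) with payoffs (12, 8).

C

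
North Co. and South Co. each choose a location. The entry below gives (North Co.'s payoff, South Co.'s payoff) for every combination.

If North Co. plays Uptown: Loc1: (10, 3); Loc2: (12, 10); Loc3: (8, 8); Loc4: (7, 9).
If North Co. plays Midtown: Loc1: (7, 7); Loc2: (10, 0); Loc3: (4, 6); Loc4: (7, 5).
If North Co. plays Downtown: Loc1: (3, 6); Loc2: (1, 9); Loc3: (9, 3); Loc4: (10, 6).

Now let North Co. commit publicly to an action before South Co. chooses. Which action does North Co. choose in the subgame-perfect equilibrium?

Solve by backward induction (North Co. leads).
- Uptown: BR = Loc2, leader payoff 12.
- Midtown: BR = Loc1, leader payoff 7.
- Downtown: BR = Loc2, leader payoff 1.
North Co.'s induced payoffs are 12, 7, 1, so North Co. commits to Uptown. Subgame-perfect outcome: (Uptown, Loc2) with payoffs (12, 10).

Uptown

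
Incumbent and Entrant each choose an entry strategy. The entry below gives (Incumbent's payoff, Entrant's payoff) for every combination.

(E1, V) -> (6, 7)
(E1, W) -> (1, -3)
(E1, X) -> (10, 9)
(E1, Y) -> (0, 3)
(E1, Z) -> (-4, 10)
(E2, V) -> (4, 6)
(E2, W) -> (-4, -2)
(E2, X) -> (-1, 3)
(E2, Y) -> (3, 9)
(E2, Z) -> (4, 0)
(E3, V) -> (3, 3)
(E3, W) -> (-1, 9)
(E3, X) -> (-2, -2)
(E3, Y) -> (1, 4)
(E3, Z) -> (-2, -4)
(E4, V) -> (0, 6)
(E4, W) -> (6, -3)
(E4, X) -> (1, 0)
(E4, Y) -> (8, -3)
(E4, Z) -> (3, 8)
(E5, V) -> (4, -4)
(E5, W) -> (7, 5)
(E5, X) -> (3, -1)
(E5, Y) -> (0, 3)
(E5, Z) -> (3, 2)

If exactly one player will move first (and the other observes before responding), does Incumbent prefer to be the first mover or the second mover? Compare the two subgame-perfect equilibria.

If Incumbent leads: Entrant's best replies are E1→Z, E2→Y, E3→W, E4→Z, E5→W; Incumbent's induced payoffs -4, 3, -1, 3, 7; outcome (E5, W), payoffs (7, 5).
If Entrant leads: Incumbent's best replies are V→E1, W→E5, X→E1, Y→E4, Z→E2; Entrant's induced payoffs 7, 5, 9, -3, 0; outcome (E1, X), payoffs (10, 9).
Incumbent gets 7 moving first and 10 moving second, so Incumbent prefers to move second.

second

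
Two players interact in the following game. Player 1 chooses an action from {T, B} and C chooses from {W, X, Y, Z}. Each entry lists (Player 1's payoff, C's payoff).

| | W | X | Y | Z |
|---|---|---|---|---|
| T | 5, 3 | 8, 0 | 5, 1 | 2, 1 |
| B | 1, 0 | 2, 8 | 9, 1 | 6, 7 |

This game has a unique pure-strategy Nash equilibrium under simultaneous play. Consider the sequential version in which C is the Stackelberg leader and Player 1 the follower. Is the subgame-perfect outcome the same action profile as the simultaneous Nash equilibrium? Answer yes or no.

Backward induction with C moving first.
- W: BR = T, leader payoff 3.
- X: BR = T, leader payoff 0.
- Y: BR = B, leader payoff 1.
- Z: BR = B, leader payoff 7.
C's induced payoffs are 3, 0, 1, 7, so C commits to Z. Subgame-perfect outcome: (B, Z) with payoffs (6, 7).
Now find the simultaneous Nash equilibrium.
Player 1's best replies: W→T; X→T; Y→B; Z→B.
C's best replies: T→W; B→X.
Only (T, W) has each player best-responding; Nash payoffs (5, 3).
Sequential outcome (B, Z) differs from the Nash profile (T, W).

no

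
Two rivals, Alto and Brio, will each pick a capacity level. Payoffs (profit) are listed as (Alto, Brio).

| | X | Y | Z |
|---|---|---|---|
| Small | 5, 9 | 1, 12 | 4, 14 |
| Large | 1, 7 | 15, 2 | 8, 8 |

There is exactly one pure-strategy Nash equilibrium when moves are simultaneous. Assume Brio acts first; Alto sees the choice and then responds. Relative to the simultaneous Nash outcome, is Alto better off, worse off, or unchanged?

worse off

Backward induction with Brio moving first.
- X: Alto compares 5, 1 and picks Small; Brio would get 9.
- Y: Alto compares 1, 15 and picks Large; Brio would get 2.
- Z: Alto compares 4, 8 and picks Large; Brio would get 8.
Maximizing over 9, 2, 8, Brio chooses X. Subgame-perfect outcome: (Small, X) with payoffs (5, 9).
Now find the simultaneous Nash equilibrium.
Alto's best replies: X→Small; Y→Large; Z→Large.
Brio's best replies: Small→Z; Large→Z.
Only (Large, Z) has each player best-responding; Nash payoffs (8, 8).
Alto earns 5 sequentially versus 8 at the Nash outcome: worse off.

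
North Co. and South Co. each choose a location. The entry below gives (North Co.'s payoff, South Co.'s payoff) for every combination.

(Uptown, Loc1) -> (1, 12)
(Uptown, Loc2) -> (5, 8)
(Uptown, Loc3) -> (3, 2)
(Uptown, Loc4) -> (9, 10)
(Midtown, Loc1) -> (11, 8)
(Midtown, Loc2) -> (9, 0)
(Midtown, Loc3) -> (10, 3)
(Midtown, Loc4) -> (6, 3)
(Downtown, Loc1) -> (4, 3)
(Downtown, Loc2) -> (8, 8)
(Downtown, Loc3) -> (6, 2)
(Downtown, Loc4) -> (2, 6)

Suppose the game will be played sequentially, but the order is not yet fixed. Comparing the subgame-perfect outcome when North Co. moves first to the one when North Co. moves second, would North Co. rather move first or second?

first

If North Co. leads: South Co.'s best replies are Uptown→Loc1, Midtown→Loc1, Downtown→Loc2; North Co.'s induced payoffs 1, 11, 8; outcome (Midtown, Loc1), payoffs (11, 8).
If South Co. leads: North Co.'s best replies are Loc1→Midtown, Loc2→Midtown, Loc3→Midtown, Loc4→Uptown; South Co.'s induced payoffs 8, 0, 3, 10; outcome (Uptown, Loc4), payoffs (9, 10).
North Co. gets 11 moving first and 9 moving second, so North Co. prefers to move first.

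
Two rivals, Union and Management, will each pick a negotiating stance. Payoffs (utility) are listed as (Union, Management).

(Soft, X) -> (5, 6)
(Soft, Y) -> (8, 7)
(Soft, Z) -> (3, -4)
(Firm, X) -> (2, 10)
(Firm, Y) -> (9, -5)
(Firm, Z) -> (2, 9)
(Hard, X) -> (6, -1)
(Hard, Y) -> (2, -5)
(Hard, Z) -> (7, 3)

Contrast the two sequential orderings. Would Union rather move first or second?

first

If Union leads: Management's best replies are Soft→Y, Firm→X, Hard→Z; Union's induced payoffs 8, 2, 7; outcome (Soft, Y), payoffs (8, 7).
If Management leads: Union's best replies are X→Hard, Y→Firm, Z→Hard; Management's induced payoffs -1, -5, 3; outcome (Hard, Z), payoffs (7, 3).
Union gets 8 moving first and 7 moving second, so Union prefers to move first.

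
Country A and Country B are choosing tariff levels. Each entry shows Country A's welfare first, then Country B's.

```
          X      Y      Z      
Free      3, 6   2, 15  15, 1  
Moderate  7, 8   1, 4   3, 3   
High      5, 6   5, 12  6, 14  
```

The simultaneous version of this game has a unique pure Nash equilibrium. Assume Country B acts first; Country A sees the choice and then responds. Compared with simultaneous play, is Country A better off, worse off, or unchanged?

Work backward from Country A's decision.
- X → Country A plays Moderate (best of 3, 7, 5); Country B gets 8.
- Y → Country A plays High (best of 2, 1, 5); Country B gets 12.
- Z → Country A plays Free (best of 15, 3, 6); Country B gets 1.
Country B's induced payoffs are 8, 12, 1, so Country B commits to Y. Subgame-perfect outcome: (High, Y) with payoffs (5, 12).
Under simultaneous play:
Country A's best replies: X→Moderate; Y→High; Z→Free.
Country B's best replies: Free→Y; Moderate→X; High→Z.
The unique mutual best reply is (Moderate, X), giving (7, 8).
Country A earns 5 sequentially versus 7 at the Nash outcome: worse off.

worse off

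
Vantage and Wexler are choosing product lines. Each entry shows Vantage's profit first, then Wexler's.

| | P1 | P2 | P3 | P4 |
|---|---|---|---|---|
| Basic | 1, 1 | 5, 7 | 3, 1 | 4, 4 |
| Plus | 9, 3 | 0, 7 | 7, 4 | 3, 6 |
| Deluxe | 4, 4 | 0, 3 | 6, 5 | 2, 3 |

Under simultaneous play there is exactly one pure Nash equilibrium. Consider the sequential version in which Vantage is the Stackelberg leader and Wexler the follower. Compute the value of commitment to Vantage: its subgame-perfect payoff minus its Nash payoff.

Solve by backward induction (Vantage leads).
- Basic: Wexler compares 1, 7, 1, 4 and picks P2; Vantage would get 5.
- Plus: Wexler compares 3, 7, 4, 6 and picks P2; Vantage would get 0.
- Deluxe: Wexler compares 4, 3, 5, 3 and picks P3; Vantage would get 6.
Maximizing over 5, 0, 6, Vantage chooses Deluxe. Subgame-perfect outcome: (Deluxe, P3) with payoffs (6, 5).
Under simultaneous play:
Vantage's best replies: P1→Plus; P2→Basic; P3→Plus; P4→Basic.
Wexler's best replies: Basic→P2; Plus→P2; Deluxe→P3.
The unique mutual best reply is (Basic, P2), giving (5, 7).
Vantage's commitment gain: 6 − 5 = 1.

1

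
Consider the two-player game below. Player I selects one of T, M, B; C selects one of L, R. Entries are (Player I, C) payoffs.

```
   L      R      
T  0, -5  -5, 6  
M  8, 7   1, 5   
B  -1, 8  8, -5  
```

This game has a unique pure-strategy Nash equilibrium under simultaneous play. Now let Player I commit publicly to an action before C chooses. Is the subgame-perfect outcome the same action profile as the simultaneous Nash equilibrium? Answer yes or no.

yes

Work backward from C's decision.
- T: C compares -5, 6 and picks R; Player I would get -5.
- M: C compares 7, 5 and picks L; Player I would get 8.
- B: C compares 8, -5 and picks L; Player I would get -1.
Among -5, 8, -1, the best is 8 at M. Subgame-perfect outcome: (M, L) with payoffs (8, 7).
Now find the simultaneous Nash equilibrium.
Player I's best replies: L→M; R→B.
C's best replies: T→R; M→L; B→L.
Only (M, L) has each player best-responding; Nash payoffs (8, 7).
Sequential outcome (M, L) coincides with the Nash profile (M, L).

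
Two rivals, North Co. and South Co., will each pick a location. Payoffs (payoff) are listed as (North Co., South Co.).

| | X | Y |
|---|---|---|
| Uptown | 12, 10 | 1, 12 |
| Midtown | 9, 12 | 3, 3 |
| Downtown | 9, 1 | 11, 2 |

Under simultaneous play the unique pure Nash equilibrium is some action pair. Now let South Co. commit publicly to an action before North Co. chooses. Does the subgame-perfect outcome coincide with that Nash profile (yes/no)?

North Co. best-responds to each possible South Co. move:
- X: BR = Uptown, leader payoff 10.
- Y: BR = Downtown, leader payoff 2.
South Co.'s induced payoffs are 10, 2, so South Co. commits to X. Subgame-perfect outcome: (Uptown, X) with payoffs (12, 10).
For the simultaneous game, intersect best replies.
North Co.'s best replies: X→Uptown; Y→Downtown.
South Co.'s best replies: Uptown→Y; Midtown→X; Downtown→Y.
The unique mutual best reply is (Downtown, Y), giving (11, 2).
Sequential outcome (Uptown, X) differs from the Nash profile (Downtown, Y).

no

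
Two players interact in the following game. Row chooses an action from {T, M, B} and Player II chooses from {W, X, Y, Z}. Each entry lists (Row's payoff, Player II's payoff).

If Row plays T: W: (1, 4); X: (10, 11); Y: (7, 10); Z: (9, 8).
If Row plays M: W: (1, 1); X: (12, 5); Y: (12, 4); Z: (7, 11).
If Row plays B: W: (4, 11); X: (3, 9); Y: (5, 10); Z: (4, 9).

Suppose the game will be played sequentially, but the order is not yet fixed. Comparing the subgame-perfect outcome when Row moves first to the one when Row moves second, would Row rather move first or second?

first

If Row leads: Player II's best replies are T→X, M→Z, B→W; Row's induced payoffs 10, 7, 4; outcome (T, X), payoffs (10, 11).
If Player II leads: Row's best replies are W→B, X→M, Y→M, Z→T; Player II's induced payoffs 11, 5, 4, 8; outcome (B, W), payoffs (4, 11).
Row gets 10 moving first and 4 moving second, so Row prefers to move first.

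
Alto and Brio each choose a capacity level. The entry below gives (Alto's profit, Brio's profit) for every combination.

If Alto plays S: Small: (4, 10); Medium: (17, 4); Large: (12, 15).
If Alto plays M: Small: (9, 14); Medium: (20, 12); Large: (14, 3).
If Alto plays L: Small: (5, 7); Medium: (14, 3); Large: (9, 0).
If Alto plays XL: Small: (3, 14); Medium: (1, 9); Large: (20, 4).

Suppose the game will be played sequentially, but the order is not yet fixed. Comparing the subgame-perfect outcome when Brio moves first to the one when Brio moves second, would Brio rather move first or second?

second

If Alto leads: Brio's best replies are S→Large, M→Small, L→Small, XL→Small; Alto's induced payoffs 12, 9, 5, 3; outcome (S, Large), payoffs (12, 15).
If Brio leads: Alto's best replies are Small→M, Medium→M, Large→XL; Brio's induced payoffs 14, 12, 4; outcome (M, Small), payoffs (9, 14).
Brio gets 14 moving first and 15 moving second, so Brio prefers to move second.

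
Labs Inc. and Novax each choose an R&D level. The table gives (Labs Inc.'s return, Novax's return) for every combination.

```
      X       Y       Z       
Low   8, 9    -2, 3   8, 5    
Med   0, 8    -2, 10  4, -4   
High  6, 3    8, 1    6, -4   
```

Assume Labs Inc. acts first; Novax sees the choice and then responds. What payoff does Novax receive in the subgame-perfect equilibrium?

9

Solve by backward induction (Labs Inc. leads).
- Low → Novax plays X (best of 9, 3, 5); Labs Inc. gets 8.
- Med → Novax plays Y (best of 8, 10, -4); Labs Inc. gets -2.
- High → Novax plays X (best of 3, 1, -4); Labs Inc. gets 6.
Maximizing over 8, -2, 6, Labs Inc. chooses Low. Subgame-perfect outcome: (Low, X) with payoffs (8, 9).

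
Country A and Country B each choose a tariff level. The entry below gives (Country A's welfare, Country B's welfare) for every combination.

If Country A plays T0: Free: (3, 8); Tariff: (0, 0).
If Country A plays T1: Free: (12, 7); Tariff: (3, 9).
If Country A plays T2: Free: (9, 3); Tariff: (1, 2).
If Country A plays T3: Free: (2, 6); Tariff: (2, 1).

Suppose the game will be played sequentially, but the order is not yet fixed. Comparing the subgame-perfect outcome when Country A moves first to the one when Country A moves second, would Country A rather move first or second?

first

If Country A leads: Country B's best replies are T0→Free, T1→Tariff, T2→Free, T3→Free; Country A's induced payoffs 3, 3, 9, 2; outcome (T2, Free), payoffs (9, 3).
If Country B leads: Country A's best replies are Free→T1, Tariff→T1; Country B's induced payoffs 7, 9; outcome (T1, Tariff), payoffs (3, 9).
Country A gets 9 moving first and 3 moving second, so Country A prefers to move first.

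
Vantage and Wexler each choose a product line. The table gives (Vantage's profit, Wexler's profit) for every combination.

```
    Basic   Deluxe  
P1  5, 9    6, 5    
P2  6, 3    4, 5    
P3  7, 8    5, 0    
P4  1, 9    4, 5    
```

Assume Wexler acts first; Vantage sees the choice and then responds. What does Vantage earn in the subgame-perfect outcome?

7

Backward induction with Wexler moving first.
- Basic: Vantage compares 5, 6, 7, 1 and picks P3; Wexler would get 8.
- Deluxe: Vantage compares 6, 4, 5, 4 and picks P1; Wexler would get 5.
Wexler's induced payoffs are 8, 5, so Wexler commits to Basic. Subgame-perfect outcome: (P3, Basic) with payoffs (7, 8).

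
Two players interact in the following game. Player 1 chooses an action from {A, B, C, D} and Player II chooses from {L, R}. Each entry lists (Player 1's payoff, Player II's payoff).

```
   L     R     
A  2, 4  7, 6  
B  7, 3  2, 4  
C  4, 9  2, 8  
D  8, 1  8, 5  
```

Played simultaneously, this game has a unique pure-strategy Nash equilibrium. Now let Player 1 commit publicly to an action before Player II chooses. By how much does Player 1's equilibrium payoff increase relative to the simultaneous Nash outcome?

0

Solve by backward induction (Player 1 leads).
- A → Player II plays R (best of 4, 6); Player 1 gets 7.
- B → Player II plays R (best of 3, 4); Player 1 gets 2.
- C → Player II plays L (best of 9, 8); Player 1 gets 4.
- D → Player II plays R (best of 1, 5); Player 1 gets 8.
Maximizing over 7, 2, 4, 8, Player 1 chooses D. Subgame-perfect outcome: (D, R) with payoffs (8, 5).
Under simultaneous play:
Player 1's best replies: L→D; R→D.
Player II's best replies: A→R; B→R; C→L; D→R.
Only (D, R) has each player best-responding; Nash payoffs (8, 5).
Player 1's commitment gain: 8 − 8 = 0.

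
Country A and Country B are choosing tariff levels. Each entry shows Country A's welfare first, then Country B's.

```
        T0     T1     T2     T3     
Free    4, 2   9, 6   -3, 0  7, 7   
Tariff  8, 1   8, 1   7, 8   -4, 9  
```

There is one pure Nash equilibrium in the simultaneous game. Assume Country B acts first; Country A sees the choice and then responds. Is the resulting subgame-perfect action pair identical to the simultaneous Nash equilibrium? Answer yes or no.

Work backward from Country A's decision.
- T0 → Country A plays Tariff (best of 4, 8); Country B gets 1.
- T1 → Country A plays Free (best of 9, 8); Country B gets 6.
- T2 → Country A plays Tariff (best of -3, 7); Country B gets 8.
- T3 → Country A plays Free (best of 7, -4); Country B gets 7.
Country B's induced payoffs are 1, 6, 8, 7, so Country B commits to T2. Subgame-perfect outcome: (Tariff, T2) with payoffs (7, 8).
Under simultaneous play:
Country A's best replies: T0→Tariff; T1→Free; T2→Tariff; T3→Free.
Country B's best replies: Free→T3; Tariff→T3.
Only (Free, T3) has each player best-responding; Nash payoffs (7, 7).
Sequential outcome (Tariff, T2) differs from the Nash profile (Free, T3).

no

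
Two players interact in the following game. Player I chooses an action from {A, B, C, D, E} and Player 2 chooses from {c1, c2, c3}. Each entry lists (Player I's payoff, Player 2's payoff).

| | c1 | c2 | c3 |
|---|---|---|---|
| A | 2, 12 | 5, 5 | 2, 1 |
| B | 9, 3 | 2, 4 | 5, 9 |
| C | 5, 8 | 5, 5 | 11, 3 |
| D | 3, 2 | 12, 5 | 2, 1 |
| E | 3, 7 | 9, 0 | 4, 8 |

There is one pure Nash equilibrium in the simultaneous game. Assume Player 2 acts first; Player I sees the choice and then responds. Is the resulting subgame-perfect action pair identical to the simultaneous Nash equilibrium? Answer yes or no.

yes

Backward induction with Player 2 moving first.
- c1: Player I compares 2, 9, 5, 3, 3 and picks B; Player 2 would get 3.
- c2: Player I compares 5, 2, 5, 12, 9 and picks D; Player 2 would get 5.
- c3: Player I compares 2, 5, 11, 2, 4 and picks C; Player 2 would get 3.
Among 3, 5, 3, the best is 5 at c2. Subgame-perfect outcome: (D, c2) with payoffs (12, 5).
Under simultaneous play:
Player I's best replies: c1→B; c2→D; c3→C.
Player 2's best replies: A→c1; B→c3; C→c1; D→c2; E→c3.
Only (D, c2) has each player best-responding; Nash payoffs (12, 5).
Sequential outcome (D, c2) coincides with the Nash profile (D, c2).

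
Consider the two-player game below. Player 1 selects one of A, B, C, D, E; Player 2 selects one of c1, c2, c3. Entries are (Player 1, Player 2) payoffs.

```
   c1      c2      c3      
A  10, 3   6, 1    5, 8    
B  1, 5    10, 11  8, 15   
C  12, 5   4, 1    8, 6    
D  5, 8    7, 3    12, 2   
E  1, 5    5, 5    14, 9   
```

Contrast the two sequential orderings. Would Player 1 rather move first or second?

first

If Player 1 leads: Player 2's best replies are A→c3, B→c3, C→c3, D→c1, E→c3; Player 1's induced payoffs 5, 8, 8, 5, 14; outcome (E, c3), payoffs (14, 9).
If Player 2 leads: Player 1's best replies are c1→C, c2→B, c3→E; Player 2's induced payoffs 5, 11, 9; outcome (B, c2), payoffs (10, 11).
Player 1 gets 14 moving first and 10 moving second, so Player 1 prefers to move first.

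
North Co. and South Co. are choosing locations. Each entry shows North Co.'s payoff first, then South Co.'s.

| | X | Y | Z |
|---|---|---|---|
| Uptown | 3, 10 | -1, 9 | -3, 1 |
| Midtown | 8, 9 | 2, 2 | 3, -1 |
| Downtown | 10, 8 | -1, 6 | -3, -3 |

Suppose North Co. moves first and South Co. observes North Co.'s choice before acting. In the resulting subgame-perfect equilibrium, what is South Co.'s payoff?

South Co. best-responds to each possible North Co. move:
- Uptown: BR = X, leader payoff 3.
- Midtown: BR = X, leader payoff 8.
- Downtown: BR = X, leader payoff 10.
Maximizing over 3, 8, 10, North Co. chooses Downtown. Subgame-perfect outcome: (Downtown, X) with payoffs (10, 8).

8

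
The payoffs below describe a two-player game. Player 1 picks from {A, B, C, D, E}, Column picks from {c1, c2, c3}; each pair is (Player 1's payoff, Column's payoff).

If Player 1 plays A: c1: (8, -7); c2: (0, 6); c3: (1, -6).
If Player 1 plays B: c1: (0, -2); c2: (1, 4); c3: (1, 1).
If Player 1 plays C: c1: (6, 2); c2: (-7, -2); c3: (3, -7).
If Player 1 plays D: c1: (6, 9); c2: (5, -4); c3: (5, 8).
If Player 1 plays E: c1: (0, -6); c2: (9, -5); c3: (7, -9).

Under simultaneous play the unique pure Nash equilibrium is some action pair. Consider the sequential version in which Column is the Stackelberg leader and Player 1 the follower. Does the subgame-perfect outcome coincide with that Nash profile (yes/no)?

Solve by backward induction (Column leads).
- c1: Player 1 compares 8, 0, 6, 6, 0 and picks A; Column would get -7.
- c2: Player 1 compares 0, 1, -7, 5, 9 and picks E; Column would get -5.
- c3: Player 1 compares 1, 1, 3, 5, 7 and picks E; Column would get -9.
Maximizing over -7, -5, -9, Column chooses c2. Subgame-perfect outcome: (E, c2) with payoffs (9, -5).
Now find the simultaneous Nash equilibrium.
Player 1's best replies: c1→A; c2→E; c3→E.
Column's best replies: A→c2; B→c2; C→c1; D→c1; E→c2.
The unique mutual best reply is (E, c2), giving (9, -5).
Sequential outcome (E, c2) coincides with the Nash profile (E, c2).

yes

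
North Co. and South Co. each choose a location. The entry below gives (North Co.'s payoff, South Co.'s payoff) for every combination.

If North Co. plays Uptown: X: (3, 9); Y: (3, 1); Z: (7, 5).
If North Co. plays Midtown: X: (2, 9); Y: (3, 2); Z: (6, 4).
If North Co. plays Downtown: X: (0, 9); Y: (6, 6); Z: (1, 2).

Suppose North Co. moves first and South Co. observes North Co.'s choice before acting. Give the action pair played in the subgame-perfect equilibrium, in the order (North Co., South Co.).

Backward induction with North Co. moving first.
- Uptown: BR = X, leader payoff 3.
- Midtown: BR = X, leader payoff 2.
- Downtown: BR = X, leader payoff 0.
Among 3, 2, 0, the best is 3 at Uptown. Subgame-perfect outcome: (Uptown, X) with payoffs (3, 9).

(Uptown, X)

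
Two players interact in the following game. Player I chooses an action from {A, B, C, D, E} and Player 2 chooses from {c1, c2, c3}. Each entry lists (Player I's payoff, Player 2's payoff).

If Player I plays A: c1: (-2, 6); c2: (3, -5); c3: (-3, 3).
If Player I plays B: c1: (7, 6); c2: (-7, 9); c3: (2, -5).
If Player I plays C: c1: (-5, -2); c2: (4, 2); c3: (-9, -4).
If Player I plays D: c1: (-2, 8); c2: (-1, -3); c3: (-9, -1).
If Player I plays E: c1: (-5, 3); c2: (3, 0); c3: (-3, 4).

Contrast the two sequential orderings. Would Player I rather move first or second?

If Player I leads: Player 2's best replies are A→c1, B→c2, C→c2, D→c1, E→c3; Player I's induced payoffs -2, -7, 4, -2, -3; outcome (C, c2), payoffs (4, 2).
If Player 2 leads: Player I's best replies are c1→B, c2→C, c3→B; Player 2's induced payoffs 6, 2, -5; outcome (B, c1), payoffs (7, 6).
Player I gets 4 moving first and 7 moving second, so Player I prefers to move second.

second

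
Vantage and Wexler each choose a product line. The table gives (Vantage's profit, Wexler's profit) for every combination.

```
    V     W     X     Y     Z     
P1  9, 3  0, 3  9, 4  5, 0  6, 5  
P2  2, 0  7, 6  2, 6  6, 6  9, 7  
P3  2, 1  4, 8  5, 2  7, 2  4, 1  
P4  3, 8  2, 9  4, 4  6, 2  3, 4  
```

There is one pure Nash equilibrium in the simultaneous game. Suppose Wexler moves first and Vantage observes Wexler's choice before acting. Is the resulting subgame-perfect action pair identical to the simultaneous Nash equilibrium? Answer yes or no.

yes

Work backward from Vantage's decision.
- V: BR = P1, leader payoff 3.
- W: BR = P2, leader payoff 6.
- X: BR = P1, leader payoff 4.
- Y: BR = P3, leader payoff 2.
- Z: BR = P2, leader payoff 7.
Maximizing over 3, 6, 4, 2, 7, Wexler chooses Z. Subgame-perfect outcome: (P2, Z) with payoffs (9, 7).
Now find the simultaneous Nash equilibrium.
Vantage's best replies: V→P1; W→P2; X→P1; Y→P3; Z→P2.
Wexler's best replies: P1→Z; P2→Z; P3→W; P4→W.
Only (P2, Z) has each player best-responding; Nash payoffs (9, 7).
Sequential outcome (P2, Z) coincides with the Nash profile (P2, Z).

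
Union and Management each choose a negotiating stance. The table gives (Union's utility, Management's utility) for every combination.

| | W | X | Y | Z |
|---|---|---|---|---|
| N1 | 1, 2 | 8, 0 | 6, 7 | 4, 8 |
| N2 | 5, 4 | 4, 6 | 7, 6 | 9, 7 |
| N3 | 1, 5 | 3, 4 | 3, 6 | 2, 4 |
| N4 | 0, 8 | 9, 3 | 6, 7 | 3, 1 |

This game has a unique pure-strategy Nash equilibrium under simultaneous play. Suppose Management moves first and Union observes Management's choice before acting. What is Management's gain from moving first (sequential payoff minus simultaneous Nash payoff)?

Solve by backward induction (Management leads).
- W: Union compares 1, 5, 1, 0 and picks N2; Management would get 4.
- X: Union compares 8, 4, 3, 9 and picks N4; Management would get 3.
- Y: Union compares 6, 7, 3, 6 and picks N2; Management would get 6.
- Z: Union compares 4, 9, 2, 3 and picks N2; Management would get 7.
Among 4, 3, 6, 7, the best is 7 at Z. Subgame-perfect outcome: (N2, Z) with payoffs (9, 7).
Under simultaneous play:
Union's best replies: W→N2; X→N4; Y→N2; Z→N2.
Management's best replies: N1→Z; N2→Z; N3→Y; N4→W.
The unique mutual best reply is (N2, Z), giving (9, 7).
Management's commitment gain: 7 − 7 = 0.

0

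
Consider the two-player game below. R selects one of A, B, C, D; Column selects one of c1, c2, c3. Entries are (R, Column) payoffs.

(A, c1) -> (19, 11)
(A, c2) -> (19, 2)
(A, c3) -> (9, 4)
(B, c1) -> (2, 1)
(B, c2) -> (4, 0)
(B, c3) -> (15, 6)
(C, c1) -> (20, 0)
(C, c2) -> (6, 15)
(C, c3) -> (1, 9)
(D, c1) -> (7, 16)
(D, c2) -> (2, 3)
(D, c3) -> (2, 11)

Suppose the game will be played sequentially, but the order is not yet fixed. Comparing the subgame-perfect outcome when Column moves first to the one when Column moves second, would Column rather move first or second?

second

If R leads: Column's best replies are A→c1, B→c3, C→c2, D→c1; R's induced payoffs 19, 15, 6, 7; outcome (A, c1), payoffs (19, 11).
If Column leads: R's best replies are c1→C, c2→A, c3→B; Column's induced payoffs 0, 2, 6; outcome (B, c3), payoffs (15, 6).
Column gets 6 moving first and 11 moving second, so Column prefers to move second.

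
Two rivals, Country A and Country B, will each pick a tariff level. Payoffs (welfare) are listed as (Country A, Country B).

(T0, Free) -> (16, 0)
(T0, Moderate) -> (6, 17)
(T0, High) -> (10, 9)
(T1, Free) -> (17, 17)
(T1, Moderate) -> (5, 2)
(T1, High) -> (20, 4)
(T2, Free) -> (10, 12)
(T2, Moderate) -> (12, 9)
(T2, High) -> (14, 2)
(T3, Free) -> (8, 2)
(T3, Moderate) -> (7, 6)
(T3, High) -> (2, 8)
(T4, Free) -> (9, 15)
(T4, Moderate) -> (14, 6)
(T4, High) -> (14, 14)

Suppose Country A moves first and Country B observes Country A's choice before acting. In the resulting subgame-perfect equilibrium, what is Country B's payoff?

Work backward from Country B's decision.
- T0 → Country B plays Moderate (best of 0, 17, 9); Country A gets 6.
- T1 → Country B plays Free (best of 17, 2, 4); Country A gets 17.
- T2 → Country B plays Free (best of 12, 9, 2); Country A gets 10.
- T3 → Country B plays High (best of 2, 6, 8); Country A gets 2.
- T4 → Country B plays Free (best of 15, 6, 14); Country A gets 9.
Country A's induced payoffs are 6, 17, 10, 2, 9, so Country A commits to T1. Subgame-perfect outcome: (T1, Free) with payoffs (17, 17).

17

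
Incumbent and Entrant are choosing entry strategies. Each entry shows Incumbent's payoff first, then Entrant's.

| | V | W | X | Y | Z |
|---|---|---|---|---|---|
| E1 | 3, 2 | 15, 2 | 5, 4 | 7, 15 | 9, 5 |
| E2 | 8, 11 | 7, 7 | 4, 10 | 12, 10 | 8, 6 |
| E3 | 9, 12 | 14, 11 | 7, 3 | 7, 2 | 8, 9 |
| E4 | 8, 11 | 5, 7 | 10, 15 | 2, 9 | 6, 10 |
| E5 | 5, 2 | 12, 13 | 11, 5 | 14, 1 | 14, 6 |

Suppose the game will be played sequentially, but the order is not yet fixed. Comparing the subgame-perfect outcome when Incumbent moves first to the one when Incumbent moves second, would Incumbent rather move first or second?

If Incumbent leads: Entrant's best replies are E1→Y, E2→V, E3→V, E4→X, E5→W; Incumbent's induced payoffs 7, 8, 9, 10, 12; outcome (E5, W), payoffs (12, 13).
If Entrant leads: Incumbent's best replies are V→E3, W→E1, X→E5, Y→E5, Z→E5; Entrant's induced payoffs 12, 2, 5, 1, 6; outcome (E3, V), payoffs (9, 12).
Incumbent gets 12 moving first and 9 moving second, so Incumbent prefers to move first.

first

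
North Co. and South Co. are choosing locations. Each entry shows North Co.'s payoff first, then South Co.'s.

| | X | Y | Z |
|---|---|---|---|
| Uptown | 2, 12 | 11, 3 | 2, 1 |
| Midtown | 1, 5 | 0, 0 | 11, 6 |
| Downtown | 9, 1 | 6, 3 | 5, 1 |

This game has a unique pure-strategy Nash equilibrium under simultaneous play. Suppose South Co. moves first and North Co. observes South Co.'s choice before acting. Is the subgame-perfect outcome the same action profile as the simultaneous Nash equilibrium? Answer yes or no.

Work backward from North Co.'s decision.
- X: North Co. compares 2, 1, 9 and picks Downtown; South Co. would get 1.
- Y: North Co. compares 11, 0, 6 and picks Uptown; South Co. would get 3.
- Z: North Co. compares 2, 11, 5 and picks Midtown; South Co. would get 6.
South Co.'s induced payoffs are 1, 3, 6, so South Co. commits to Z. Subgame-perfect outcome: (Midtown, Z) with payoffs (11, 6).
For the simultaneous game, intersect best replies.
North Co.'s best replies: X→Downtown; Y→Uptown; Z→Midtown.
South Co.'s best replies: Uptown→X; Midtown→Z; Downtown→Y.
Only (Midtown, Z) has each player best-responding; Nash payoffs (11, 6).
Sequential outcome (Midtown, Z) coincides with the Nash profile (Midtown, Z).

yes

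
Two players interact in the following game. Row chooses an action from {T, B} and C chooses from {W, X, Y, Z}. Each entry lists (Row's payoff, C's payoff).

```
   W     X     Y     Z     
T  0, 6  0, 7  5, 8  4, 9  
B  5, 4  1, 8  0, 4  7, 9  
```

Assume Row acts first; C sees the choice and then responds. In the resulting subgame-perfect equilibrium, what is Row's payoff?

Backward induction with Row moving first.
- T: C compares 6, 7, 8, 9 and picks Z; Row would get 4.
- B: C compares 4, 8, 4, 9 and picks Z; Row would get 7.
Among 4, 7, the best is 7 at B. Subgame-perfect outcome: (B, Z) with payoffs (7, 9).

7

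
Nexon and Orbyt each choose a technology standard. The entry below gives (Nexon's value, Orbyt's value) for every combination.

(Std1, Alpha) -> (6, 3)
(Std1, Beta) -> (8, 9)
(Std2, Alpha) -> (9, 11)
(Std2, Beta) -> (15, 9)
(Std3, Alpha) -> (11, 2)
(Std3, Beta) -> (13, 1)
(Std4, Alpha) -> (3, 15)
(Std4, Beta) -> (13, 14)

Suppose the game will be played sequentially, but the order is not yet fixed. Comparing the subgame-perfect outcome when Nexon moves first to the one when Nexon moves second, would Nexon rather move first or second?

If Nexon leads: Orbyt's best replies are Std1→Beta, Std2→Alpha, Std3→Alpha, Std4→Alpha; Nexon's induced payoffs 8, 9, 11, 3; outcome (Std3, Alpha), payoffs (11, 2).
If Orbyt leads: Nexon's best replies are Alpha→Std3, Beta→Std2; Orbyt's induced payoffs 2, 9; outcome (Std2, Beta), payoffs (15, 9).
Nexon gets 11 moving first and 15 moving second, so Nexon prefers to move second.

second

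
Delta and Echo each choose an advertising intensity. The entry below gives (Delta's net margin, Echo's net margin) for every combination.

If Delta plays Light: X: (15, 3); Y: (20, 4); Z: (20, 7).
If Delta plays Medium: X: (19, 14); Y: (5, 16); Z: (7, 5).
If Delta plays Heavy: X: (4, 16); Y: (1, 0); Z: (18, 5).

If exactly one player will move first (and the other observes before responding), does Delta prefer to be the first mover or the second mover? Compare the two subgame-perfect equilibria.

first

If Delta leads: Echo's best replies are Light→Z, Medium→Y, Heavy→X; Delta's induced payoffs 20, 5, 4; outcome (Light, Z), payoffs (20, 7).
If Echo leads: Delta's best replies are X→Medium, Y→Light, Z→Light; Echo's induced payoffs 14, 4, 7; outcome (Medium, X), payoffs (19, 14).
Delta gets 20 moving first and 19 moving second, so Delta prefers to move first.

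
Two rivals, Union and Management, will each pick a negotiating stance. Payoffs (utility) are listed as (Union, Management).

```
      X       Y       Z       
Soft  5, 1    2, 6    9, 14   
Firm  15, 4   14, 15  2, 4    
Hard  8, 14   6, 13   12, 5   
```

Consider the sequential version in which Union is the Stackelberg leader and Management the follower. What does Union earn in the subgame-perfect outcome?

14

Work backward from Management's decision.
- Soft: BR = Z, leader payoff 9.
- Firm: BR = Y, leader payoff 14.
- Hard: BR = X, leader payoff 8.
Among 9, 14, 8, the best is 14 at Firm. Subgame-perfect outcome: (Firm, Y) with payoffs (14, 15).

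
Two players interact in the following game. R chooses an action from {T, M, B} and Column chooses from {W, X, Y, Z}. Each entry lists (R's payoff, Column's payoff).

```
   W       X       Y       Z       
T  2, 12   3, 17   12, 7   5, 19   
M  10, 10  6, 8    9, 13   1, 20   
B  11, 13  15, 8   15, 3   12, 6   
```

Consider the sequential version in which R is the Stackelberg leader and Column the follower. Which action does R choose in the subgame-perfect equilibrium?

Backward induction with R moving first.
- T: BR = Z, leader payoff 5.
- M: BR = Z, leader payoff 1.
- B: BR = W, leader payoff 11.
Maximizing over 5, 1, 11, R chooses B. Subgame-perfect outcome: (B, W) with payoffs (11, 13).

B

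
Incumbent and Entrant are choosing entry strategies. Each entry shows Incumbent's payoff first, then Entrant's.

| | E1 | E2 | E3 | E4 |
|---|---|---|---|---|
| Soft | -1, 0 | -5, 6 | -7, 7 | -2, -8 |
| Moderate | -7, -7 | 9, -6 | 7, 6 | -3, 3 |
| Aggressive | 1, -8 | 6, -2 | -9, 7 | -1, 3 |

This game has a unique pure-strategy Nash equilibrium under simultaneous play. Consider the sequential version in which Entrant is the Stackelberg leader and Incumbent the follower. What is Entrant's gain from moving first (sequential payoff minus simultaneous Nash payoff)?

Solve by backward induction (Entrant leads).
- E1 → Incumbent plays Aggressive (best of -1, -7, 1); Entrant gets -8.
- E2 → Incumbent plays Moderate (best of -5, 9, 6); Entrant gets -6.
- E3 → Incumbent plays Moderate (best of -7, 7, -9); Entrant gets 6.
- E4 → Incumbent plays Aggressive (best of -2, -3, -1); Entrant gets 3.
Maximizing over -8, -6, 6, 3, Entrant chooses E3. Subgame-perfect outcome: (Moderate, E3) with payoffs (7, 6).
Under simultaneous play:
Incumbent's best replies: E1→Aggressive; E2→Moderate; E3→Moderate; E4→Aggressive.
Entrant's best replies: Soft→E3; Moderate→E3; Aggressive→E3.
Only (Moderate, E3) has each player best-responding; Nash payoffs (7, 6).
Entrant's commitment gain: 6 − 6 = 0.

0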